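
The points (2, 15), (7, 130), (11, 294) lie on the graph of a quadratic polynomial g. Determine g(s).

Using the Lagrange interpolation formula with nodes 2, 7, 11:
  L_0(s) = (s - 7)(s - 11) / 45
  L_1(s) = (s - 2)(s - 11) / -20
  L_2(s) = (s - 2)(s - 7) / 36
Then g(s) = 15·L_0(s) + 130·L_1(s) + 294·L_2(s).
Expanding and collecting terms gives g(s) = 2s² + 5s - 3.
Check: g(7) = 130. ✓

g(s) = 2s^2 + 5s - 3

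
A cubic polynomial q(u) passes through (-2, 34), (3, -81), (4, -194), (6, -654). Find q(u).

Using the Lagrange interpolation formula with nodes -2, 3, 4, 6:
  L_0(u) = (u - 3)(u - 4)(u - 6) / -240
  L_1(u) = (u + 2)(u - 4)(u - 6) / 15
  L_2(u) = (u + 2)(u - 3)(u - 6) / -12
  L_3(u) = (u + 2)(u - 3)(u - 4) / 48
Then q(u) = 34·L_0(u) - 81·L_1(u) - 194·L_2(u) - 654·L_3(u).
Expanding and collecting terms gives q(u) = -3u^3 - 2u + 6.
Check: q(3) = -81. ✓

q(u) = -3u^3 - 2u + 6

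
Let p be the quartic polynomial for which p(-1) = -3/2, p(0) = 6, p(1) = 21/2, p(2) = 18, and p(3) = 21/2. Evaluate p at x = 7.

Forward differences of the values at x = -1, 0, 1, 2, 3:
  p  : -3/2  6  21/2  18  21/2
  Δ  : 15/2  9/2  15/2  -15/2
  Δ^2: -3  3  -15
  Δ^3: 6  -18
  Δ^4: -24
The fourth differences are constant, confirming degree 4.
Interpolating (Newton forward form) and evaluating at x = 7 gives p(7) = -2739/2.

-2739/2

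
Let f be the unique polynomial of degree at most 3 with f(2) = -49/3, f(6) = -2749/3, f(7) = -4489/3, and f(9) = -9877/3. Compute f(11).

-18409/3

Write f(t) = at^3 + bt^2 + ct + d. Substituting each data point gives a linear system:
  8a + 4b + 2c + d = -49/3
  216a + 36b + 6c + d = -2749/3
  343a + 49b + 7c + d = -4489/3
  729a + 81b + 9c + d = -9877/3
Solving the system yields a = -5, b = 4, c = 3, d = 5/3.
So f(t) = -5t^3 + 4t^2 + 3t + 5/3.
Then f(11) = -18409/3.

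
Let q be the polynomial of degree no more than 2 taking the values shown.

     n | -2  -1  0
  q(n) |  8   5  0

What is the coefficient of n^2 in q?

Write q(n) = an^2 + bn + c. Substituting each data point gives a linear system:
  4a - 2b + c = 8
  a - b + c = 5
  c = 0
Solving the system yields a = -1, b = -6, c = 0.
So q(n) = -n^2 - 6n.
The leading coefficient is -1.

-1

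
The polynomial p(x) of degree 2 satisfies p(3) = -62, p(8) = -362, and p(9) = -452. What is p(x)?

Write p(x) = ax^2 + bx + c. Substituting each data point gives a linear system:
  9a + 3b + c = -62
  64a + 8b + c = -362
  81a + 9b + c = -452
Solving the system yields a = -5, b = -5, c = -2.
So p(x) = -5x² - 5x - 2.
Check: p(9) = -452. ✓

p(x) = -5x^2 - 5x - 2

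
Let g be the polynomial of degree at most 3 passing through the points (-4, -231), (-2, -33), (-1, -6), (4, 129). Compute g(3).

Using the Lagrange interpolation formula with nodes -4, -2, -1, 4:
  L_0(u) = (u + 2)(u + 1)(u - 4) / -48
  L_1(u) = (u + 4)(u + 1)(u - 4) / 12
  L_2(u) = (u + 4)(u + 2)(u - 4) / -15
  L_3(u) = (u + 4)(u + 2)(u + 1) / 240
Then g(u) = -231·L_0(u) - 33·L_1(u) - 6·L_2(u) + 129·L_3(u).
Expanding and collecting terms gives g(u) = 3u^3 - 3u^2 - 3u - 3.
Evaluating at u = 3: g(3) = 42.

42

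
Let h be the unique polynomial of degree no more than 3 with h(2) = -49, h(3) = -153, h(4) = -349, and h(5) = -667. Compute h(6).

-1137

Write h(s) = as^3 + bs^2 + cs + d. Substituting each data point gives a linear system:
  8a + 4b + 2c + d = -49
  27a + 9b + 3c + d = -153
  64a + 16b + 4c + d = -349
  125a + 25b + 5c + d = -667
Solving the system yields a = -5, b = -1, c = -4, d = 3.
So h(s) = -5s^3 - s^2 - 4s + 3.
Then h(6) = -1137.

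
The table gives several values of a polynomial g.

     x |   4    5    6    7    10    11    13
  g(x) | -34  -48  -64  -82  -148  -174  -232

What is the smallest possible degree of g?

Divided differences on the nodes 4, 5, 6, 7, 10, 11, 13:
  order 0: -34  -48  -64  -82  -148  -174  -232
  order 1: -14  -16  -18  -22  -26  -29
  order 2: -1  -1  -1  -1  -1
  order 3: 0  0  0  0
  order 4: 0  0  0
  order 5: 0  0
  order 6: 0
The order-2 divided differences are all -1 (nonzero) and every higher order vanishes, so the data lies on a polynomial of degree exactly 2.

2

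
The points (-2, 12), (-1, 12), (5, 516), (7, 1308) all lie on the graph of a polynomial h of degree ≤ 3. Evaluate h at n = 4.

282

Using the Lagrange interpolation formula with nodes -2, -1, 5, 7:
  L_0(n) = (n + 1)(n - 5)(n - 7) / -63
  L_1(n) = (n + 2)(n - 5)(n - 7) / 48
  L_2(n) = (n + 2)(n + 1)(n - 7) / -84
  L_3(n) = (n + 2)(n + 1)(n - 5) / 144
Then h(n) = 12·L_0(n) + 12·L_1(n) + 516·L_2(n) + 1308·L_3(n).
Expanding and collecting terms gives h(n) = 3n^3 + 6n^2 - 3n + 6.
Evaluating at n = 4: h(4) = 282.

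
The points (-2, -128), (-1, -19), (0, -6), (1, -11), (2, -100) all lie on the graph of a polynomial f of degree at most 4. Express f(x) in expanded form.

Using the Lagrange interpolation formula with nodes -2, -1, 0, 1, 2:
  L_0(x) = (x + 1)x(x - 1)(x - 2) / 24
  L_1(x) = (x + 2)x(x - 1)(x - 2) / -6
  L_2(x) = (x + 2)(x + 1)(x - 1)(x - 2) / 4
  L_3(x) = (x + 2)(x + 1)x(x - 2) / -6
  L_4(x) = (x + 2)(x + 1)x(x - 1) / 24
Then f(x) = -128·L_0(x) - 19·L_1(x) - 6·L_2(x) - 11·L_3(x) - 100·L_4(x).
Expanding and collecting terms gives f(x) = -6x^4 + x^3 - 3x^2 + 3x - 6.
Check: f(1) = -11. ✓

f(x) = -6x^4 + x^3 - 3x^2 + 3x - 6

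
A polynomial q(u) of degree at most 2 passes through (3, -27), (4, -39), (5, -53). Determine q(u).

Using the Lagrange interpolation formula with nodes 3, 4, 5:
  L_0(u) = (u - 4)(u - 5) / 2
  L_1(u) = (u - 3)(u - 5) / -1
  L_2(u) = (u - 3)(u - 4) / 2
Then q(u) = -27·L_0(u) - 39·L_1(u) - 53·L_2(u).
Expanding and collecting terms gives q(u) = -u² - 5u - 3.
Check: q(4) = -39. ✓

q(u) = -u^2 - 5u - 3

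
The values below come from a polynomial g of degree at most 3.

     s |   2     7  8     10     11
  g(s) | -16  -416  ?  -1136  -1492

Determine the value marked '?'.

The 4 known points determine the degree-3 polynomial uniquely.
Write g(s) = as^3 + bs^2 + cs + d. Substituting each data point gives a linear system:
  8a + 4b + 2c + d = -16
  343a + 49b + 7c + d = -416
  1000a + 100b + 10c + d = -1136
  1331a + 121b + 11c + d = -1492
Solving the system yields a = -1, b = -1, c = -4, d = 4.
So g(s) = -s^3 - s^2 - 4s + 4.
Then g(8) = -604.

-604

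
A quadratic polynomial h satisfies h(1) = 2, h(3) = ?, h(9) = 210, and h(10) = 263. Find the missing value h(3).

18

The 3 known points determine the degree-2 polynomial uniquely.
Write h(n) = an^2 + bn + c. Substituting each data point gives a linear system:
  a + b + c = 2
  81a + 9b + c = 210
  100a + 10b + c = 263
Solving the system yields a = 3, b = -4, c = 3.
So h(n) = 3n^2 - 4n + 3.
Then h(3) = 18.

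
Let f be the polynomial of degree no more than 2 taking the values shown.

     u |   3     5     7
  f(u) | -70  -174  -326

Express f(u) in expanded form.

f(u) = -6u^2 - 4u - 4

Write f(u) = au^2 + bu + c. Substituting each data point gives a linear system:
  9a + 3b + c = -70
  25a + 5b + c = -174
  49a + 7b + c = -326
Solving the system yields a = -6, b = -4, c = -4.
So f(u) = -6u^2 - 4u - 4.
Check: f(3) = -70. ✓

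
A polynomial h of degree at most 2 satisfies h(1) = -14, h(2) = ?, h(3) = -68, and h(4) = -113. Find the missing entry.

On equispaced nodes a degree-2 polynomial has vanishing third forward difference, so
  - h(1) + 3·h(2) - 3·h(3) + h(4) = 0.
Substituting the known values and solving for h(2):
  3·h(2) = -105
  h(2) = -35.

-35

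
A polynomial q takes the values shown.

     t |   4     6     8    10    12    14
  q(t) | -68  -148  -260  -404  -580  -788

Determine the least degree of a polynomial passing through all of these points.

Forward differences of the values at t = 4, 6, 8, 10, 12, 14:
  q  : -68  -148  -260  -404  -580  -788
  Δ  : -80  -112  -144  -176  -208
  Δ^2: -32  -32  -32  -32
  Δ^3: 0  0  0
  Δ^4: 0  0
  Δ^5: 0
The second differences are constant (-32) and nonzero, while all higher differences vanish, so the minimal degree is 2.

2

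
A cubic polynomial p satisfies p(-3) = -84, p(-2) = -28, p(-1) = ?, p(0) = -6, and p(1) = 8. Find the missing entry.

-10

On equispaced nodes a degree-3 polynomial has vanishing fourth forward difference, so
  p(-3) - 4·p(-2) + 6·p(-1) - 4·p(0) + p(1) = 0.
Substituting the known values and solving for p(-1):
  6·p(-1) = -60
  p(-1) = -10.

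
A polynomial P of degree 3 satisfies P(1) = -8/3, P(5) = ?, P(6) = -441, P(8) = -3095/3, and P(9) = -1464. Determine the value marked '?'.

-776/3

The 4 known points determine the degree-3 polynomial uniquely.
Write P(x) = ax^3 + bx^2 + cx + d. Substituting each data point gives a linear system:
  a + b + c + d = -8/3
  216a + 36b + 6c + d = -441
  512a + 64b + 8c + d = -3095/3
  729a + 81b + 9c + d = -1464
Solving the system yields a = -2, b = 1/3, c = -4, d = 3.
So P(x) = -2x³ + (1/3)x² - 4x + 3.
Then P(5) = -776/3.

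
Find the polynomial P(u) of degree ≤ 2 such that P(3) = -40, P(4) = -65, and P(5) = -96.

P(u) = -3u^2 - 4u - 1

Write P(u) = au^2 + bu + c. Substituting each data point gives a linear system:
  9a + 3b + c = -40
  16a + 4b + c = -65
  25a + 5b + c = -96
Solving the system yields a = -3, b = -4, c = -1.
So P(u) = -3u^2 - 4u - 1.
Check: P(3) = -40. ✓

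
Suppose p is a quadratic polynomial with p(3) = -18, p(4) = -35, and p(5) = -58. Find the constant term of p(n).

Write p(n) = an^2 + bn + c. Substituting each data point gives a linear system:
  9a + 3b + c = -18
  16a + 4b + c = -35
  25a + 5b + c = -58
Solving the system yields a = -3, b = 4, c = -3.
So p(n) = -3n² + 4n - 3.
The constant term is -3.

-3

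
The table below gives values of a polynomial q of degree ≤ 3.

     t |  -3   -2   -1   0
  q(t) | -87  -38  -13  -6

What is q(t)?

q(t) = t^3 - 6t^2 - 6

Using the Lagrange interpolation formula with nodes -3, -2, -1, 0:
  L_0(t) = (t + 2)(t + 1)t / -6
  L_1(t) = (t + 3)(t + 1)t / 2
  L_2(t) = (t + 3)(t + 2)t / -2
  L_3(t) = (t + 3)(t + 2)(t + 1) / 6
Then q(t) = -87·L_0(t) - 38·L_1(t) - 13·L_2(t) - 6·L_3(t).
Expanding and collecting terms gives q(t) = t³ - 6t² - 6.
Check: q(-1) = -13. ✓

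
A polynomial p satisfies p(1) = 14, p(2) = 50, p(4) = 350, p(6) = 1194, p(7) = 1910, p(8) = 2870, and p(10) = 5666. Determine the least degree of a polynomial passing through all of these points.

3

Divided differences on the nodes 1, 2, 4, 6, 7, 8, 10:
  order 0: 14  50  350  1194  1910  2870  5666
  order 1: 36  150  422  716  960  1398
  order 2: 38  68  98  122  146
  order 3: 6  6  6  6
  order 4: 0  0  0
  order 5: 0  0
  order 6: 0
The order-3 divided differences are all 6 (nonzero) and every higher order vanishes, so the data lies on a polynomial of degree exactly 3.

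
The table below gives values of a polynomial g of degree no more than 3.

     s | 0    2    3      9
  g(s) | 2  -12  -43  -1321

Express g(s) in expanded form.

g(s) = -2s^3 + 2s^2 - 3s + 2

Using the Lagrange interpolation formula with nodes 0, 2, 3, 9:
  L_0(s) = (s - 2)(s - 3)(s - 9) / -54
  L_1(s) = s(s - 3)(s - 9) / 14
  L_2(s) = s(s - 2)(s - 9) / -18
  L_3(s) = s(s - 2)(s - 3) / 378
Then g(s) = 2·L_0(s) - 12·L_1(s) - 43·L_2(s) - 1321·L_3(s).
Expanding and collecting terms gives g(s) = -2s^3 + 2s^2 - 3s + 2.
Check: g(2) = -12. ✓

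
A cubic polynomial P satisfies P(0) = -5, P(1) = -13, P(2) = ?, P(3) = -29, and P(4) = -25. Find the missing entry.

On equispaced nodes a degree-3 polynomial has vanishing fourth forward difference, so
  P(0) - 4·P(1) + 6·P(2) - 4·P(3) + P(4) = 0.
Substituting the known values and solving for P(2):
  6·P(2) = -138
  P(2) = -23.

-23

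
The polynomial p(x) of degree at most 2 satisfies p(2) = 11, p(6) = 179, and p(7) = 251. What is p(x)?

Write p(x) = ax^2 + bx + c. Substituting each data point gives a linear system:
  4a + 2b + c = 11
  36a + 6b + c = 179
  49a + 7b + c = 251
Solving the system yields a = 6, b = -6, c = -1.
So p(x) = 6x^2 - 6x - 1.
Check: p(7) = 251. ✓

p(x) = 6x^2 - 6x - 1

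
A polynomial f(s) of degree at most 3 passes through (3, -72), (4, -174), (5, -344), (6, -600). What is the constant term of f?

Write f(s) = as^3 + bs^2 + cs + d. Substituting each data point gives a linear system:
  27a + 9b + 3c + d = -72
  64a + 16b + 4c + d = -174
  125a + 25b + 5c + d = -344
  216a + 36b + 6c + d = -600
Solving the system yields a = -3, b = 2, c = -5, d = 6.
So f(s) = -3s^3 + 2s^2 - 5s + 6.
The constant term is 6.

6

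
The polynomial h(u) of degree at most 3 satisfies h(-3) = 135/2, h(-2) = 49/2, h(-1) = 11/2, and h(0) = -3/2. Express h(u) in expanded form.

h(u) = -2u^3 - 5u - 3/2

Using the Lagrange interpolation formula with nodes -3, -2, -1, 0:
  L_0(u) = (u + 2)(u + 1)u / -6
  L_1(u) = (u + 3)(u + 1)u / 2
  L_2(u) = (u + 3)(u + 2)u / -2
  L_3(u) = (u + 3)(u + 2)(u + 1) / 6
Then h(u) = 135/2·L_0(u) + 49/2·L_1(u) + 11/2·L_2(u) - 3/2·L_3(u).
Expanding and collecting terms gives h(u) = -2u^3 - 5u - 3/2.
Check: h(-2) = 49/2. ✓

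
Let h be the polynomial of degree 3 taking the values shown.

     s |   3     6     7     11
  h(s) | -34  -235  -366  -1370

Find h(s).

Write h(s) = as^3 + bs^2 + cs + d. Substituting each data point gives a linear system:
  27a + 9b + 3c + d = -34
  216a + 36b + 6c + d = -235
  343a + 49b + 7c + d = -366
  1331a + 121b + 11c + d = -1370
Solving the system yields a = -1, b = 0, c = -4, d = 5.
So h(s) = -s³ - 4s + 5.
Check: h(7) = -366. ✓

h(s) = -s^3 - 4s + 5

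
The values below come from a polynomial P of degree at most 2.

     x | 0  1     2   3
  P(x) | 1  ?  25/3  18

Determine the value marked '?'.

8/3

On equispaced nodes a degree-2 polynomial has vanishing third forward difference, so
  - P(0) + 3·P(1) - 3·P(2) + P(3) = 0.
Substituting the known values and solving for P(1):
  3·P(1) = 8
  P(1) = 8/3.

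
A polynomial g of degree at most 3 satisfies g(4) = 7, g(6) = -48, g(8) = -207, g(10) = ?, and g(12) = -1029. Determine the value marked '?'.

The 4 known points determine the degree-3 polynomial uniquely.
Write g(n) = an^3 + bn^2 + cn + d. Substituting each data point gives a linear system:
  64a + 16b + 4c + d = 7
  216a + 36b + 6c + d = -48
  512a + 64b + 8c + d = -207
  1728a + 144b + 12c + d = -1029
Solving the system yields a = -1, b = 5, c = -3/2, d = -3.
So g(n) = -n^3 + 5n^2 - (3/2)n - 3.
Then g(10) = -518.

-518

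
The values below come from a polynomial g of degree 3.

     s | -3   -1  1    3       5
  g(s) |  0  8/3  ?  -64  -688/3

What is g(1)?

On equispaced nodes a degree-3 polynomial has vanishing fourth forward difference, so
  g(-3) - 4·g(-1) + 6·g(1) - 4·g(3) + g(5) = 0.
Substituting the known values and solving for g(1):
  6·g(1) = -16
  g(1) = -8/3.

-8/3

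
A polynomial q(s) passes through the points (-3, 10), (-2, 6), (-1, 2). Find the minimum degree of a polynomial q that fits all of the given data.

1

Forward differences of the values at s = -3, -2, -1:
  q  : 10  6  2
  Δ  : -4  -4
  Δ^2: 0
The first differences are constant (-4) and nonzero, while all higher differences vanish, so the minimal degree is 1.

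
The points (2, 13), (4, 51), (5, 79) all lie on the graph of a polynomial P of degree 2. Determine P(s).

Using the Lagrange interpolation formula with nodes 2, 4, 5:
  L_0(s) = (s - 4)(s - 5) / 6
  L_1(s) = (s - 2)(s - 5) / -2
  L_2(s) = (s - 2)(s - 4) / 3
Then P(s) = 13·L_0(s) + 51·L_1(s) + 79·L_2(s).
Expanding and collecting terms gives P(s) = 3s² + s - 1.
Check: P(2) = 13. ✓

P(s) = 3s^2 + s - 1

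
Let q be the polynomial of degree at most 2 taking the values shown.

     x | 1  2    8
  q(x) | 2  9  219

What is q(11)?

Write q(x) = ax^2 + bx + c. Substituting each data point gives a linear system:
  a + b + c = 2
  4a + 2b + c = 9
  64a + 8b + c = 219
Solving the system yields a = 4, b = -5, c = 3.
So q(x) = 4x^2 - 5x + 3.
Then q(11) = 432.

432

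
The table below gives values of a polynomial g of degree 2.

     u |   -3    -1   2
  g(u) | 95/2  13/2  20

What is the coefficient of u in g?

-1/2

Write g(u) = au^2 + bu + c. Substituting each data point gives a linear system:
  9a - 3b + c = 95/2
  a - b + c = 13/2
  4a + 2b + c = 20
Solving the system yields a = 5, b = -1/2, c = 1.
So g(u) = 5u^2 - (1/2)u + 1.
The coefficient of u is -1/2.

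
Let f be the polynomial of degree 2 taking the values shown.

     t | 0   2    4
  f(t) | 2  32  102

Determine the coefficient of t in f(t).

Write f(t) = at^2 + bt + c. Substituting each data point gives a linear system:
  c = 2
  4a + 2b + c = 32
  16a + 4b + c = 102
Solving the system yields a = 5, b = 5, c = 2.
So f(t) = 5t^2 + 5t + 2.
The coefficient of t is 5.

5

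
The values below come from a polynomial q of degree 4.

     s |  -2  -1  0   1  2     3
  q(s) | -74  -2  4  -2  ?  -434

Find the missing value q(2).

-86

The 5 known points determine the degree-4 polynomial uniquely.
Write q(s) = as^4 + bs^3 + cs^2 + ds + e. Substituting each data point gives a linear system:
  16a - 8b + 4c - 2d + e = -74
  a - b + c - d + e = -2
  e = 4
  a + b + c + d + e = -2
  81a + 27b + 9c + 3d + e = -434
Solving the system yields a = -5, b = -1, c = -1, d = 1, e = 4.
So q(s) = -5s^4 - s^3 - s^2 + s + 4.
Then q(2) = -86.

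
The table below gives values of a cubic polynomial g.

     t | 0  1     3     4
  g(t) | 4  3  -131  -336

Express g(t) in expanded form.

Using the Lagrange interpolation formula with nodes 0, 1, 3, 4:
  L_0(t) = (t - 1)(t - 3)(t - 4) / -12
  L_1(t) = t(t - 3)(t - 4) / 6
  L_2(t) = t(t - 1)(t - 4) / -6
  L_3(t) = t(t - 1)(t - 3) / 12
Then g(t) = 4·L_0(t) + 3·L_1(t) - 131·L_2(t) - 336·L_3(t).
Expanding and collecting terms gives g(t) = -6t³ + 2t² + 3t + 4.
Check: g(4) = -336. ✓

g(t) = -6t^3 + 2t^2 + 3t + 4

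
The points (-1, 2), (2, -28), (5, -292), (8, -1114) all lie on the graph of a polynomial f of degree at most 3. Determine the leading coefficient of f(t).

-2

Write f(t) = at^3 + bt^2 + ct + d. Substituting each data point gives a linear system:
  -a + b - c + d = 2
  8a + 4b + 2c + d = -28
  125a + 25b + 5c + d = -292
  512a + 64b + 8c + d = -1114
Solving the system yields a = -2, b = -1, c = -3, d = -2.
So f(t) = -2t^3 - t^2 - 3t - 2.
The leading coefficient is -2.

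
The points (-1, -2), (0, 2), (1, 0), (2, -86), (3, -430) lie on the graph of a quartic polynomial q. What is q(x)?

q(x) = -4x^4 - 5x^3 + x^2 + 6x + 2

Write q(x) = ax^4 + bx^3 + cx^2 + dx + e. Substituting each data point gives a linear system:
  a - b + c - d + e = -2
  e = 2
  a + b + c + d + e = 0
  16a + 8b + 4c + 2d + e = -86
  81a + 27b + 9c + 3d + e = -430
Solving the system yields a = -4, b = -5, c = 1, d = 6, e = 2.
So q(x) = -4x^4 - 5x^3 + x^2 + 6x + 2.
Check: q(0) = 2. ✓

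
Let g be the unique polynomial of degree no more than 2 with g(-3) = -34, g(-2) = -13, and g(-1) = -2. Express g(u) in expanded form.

g(u) = -5u^2 - 4u - 1

Using the Lagrange interpolation formula with nodes -3, -2, -1:
  L_0(u) = (u + 2)(u + 1) / 2
  L_1(u) = (u + 3)(u + 1) / -1
  L_2(u) = (u + 3)(u + 2) / 2
Then g(u) = -34·L_0(u) - 13·L_1(u) - 2·L_2(u).
Expanding and collecting terms gives g(u) = -5u^2 - 4u - 1.
Check: g(-2) = -13. ✓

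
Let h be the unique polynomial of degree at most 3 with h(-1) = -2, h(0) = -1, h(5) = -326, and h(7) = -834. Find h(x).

Using the Lagrange interpolation formula with nodes -1, 0, 5, 7:
  L_0(x) = x(x - 5)(x - 7) / -48
  L_1(x) = (x + 1)(x - 5)(x - 7) / 35
  L_2(x) = (x + 1)x(x - 7) / -60
  L_3(x) = (x + 1)x(x - 5) / 112
Then h(x) = -2·L_0(x) - 1·L_1(x) - 326·L_2(x) - 834·L_3(x).
Expanding and collecting terms gives h(x) = -2x³ - 3x² - 1.
Check: h(-1) = -2. ✓

h(x) = -2x^3 - 3x^2 - 1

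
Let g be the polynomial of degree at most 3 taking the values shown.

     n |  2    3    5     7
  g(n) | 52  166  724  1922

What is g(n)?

g(n) = 5n^3 + 5n^2 - 6n + 4

Write g(n) = an^3 + bn^2 + cn + d. Substituting each data point gives a linear system:
  8a + 4b + 2c + d = 52
  27a + 9b + 3c + d = 166
  125a + 25b + 5c + d = 724
  343a + 49b + 7c + d = 1922
Solving the system yields a = 5, b = 5, c = -6, d = 4.
So g(n) = 5n³ + 5n² - 6n + 4.
Check: g(5) = 724. ✓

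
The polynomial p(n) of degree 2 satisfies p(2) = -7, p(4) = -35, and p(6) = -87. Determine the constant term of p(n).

-3

Write p(n) = an^2 + bn + c. Substituting each data point gives a linear system:
  4a + 2b + c = -7
  16a + 4b + c = -35
  36a + 6b + c = -87
Solving the system yields a = -3, b = 4, c = -3.
So p(n) = -3n^2 + 4n - 3.
The constant term is -3.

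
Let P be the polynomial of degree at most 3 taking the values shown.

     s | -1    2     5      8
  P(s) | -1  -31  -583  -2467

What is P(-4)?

Using the Lagrange interpolation formula with nodes -1, 2, 5, 8:
  L_0(s) = (s - 2)(s - 5)(s - 8) / -162
  L_1(s) = (s + 1)(s - 5)(s - 8) / 54
  L_2(s) = (s + 1)(s - 2)(s - 8) / -54
  L_3(s) = (s + 1)(s - 2)(s - 5) / 162
Then P(s) = -1·L_0(s) - 31·L_1(s) - 583·L_2(s) - 2467·L_3(s).
Expanding and collecting terms gives P(s) = -5s³ + s² + 4s - 3.
Evaluating at s = -4: P(-4) = 317.

317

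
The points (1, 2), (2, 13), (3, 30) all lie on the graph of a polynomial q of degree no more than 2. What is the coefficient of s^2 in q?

3

Write q(s) = as^2 + bs + c. Substituting each data point gives a linear system:
  a + b + c = 2
  4a + 2b + c = 13
  9a + 3b + c = 30
Solving the system yields a = 3, b = 2, c = -3.
So q(s) = 3s^2 + 2s - 3.
The leading coefficient is 3.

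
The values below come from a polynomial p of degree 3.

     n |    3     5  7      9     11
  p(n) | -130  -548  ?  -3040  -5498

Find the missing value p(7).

On equispaced nodes a degree-3 polynomial has vanishing fourth forward difference, so
  p(3) - 4·p(5) + 6·p(7) - 4·p(9) + p(11) = 0.
Substituting the known values and solving for p(7):
  6·p(7) = -8724
  p(7) = -1454.

-1454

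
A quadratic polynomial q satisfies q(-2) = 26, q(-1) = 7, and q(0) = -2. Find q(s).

Write q(s) = as^2 + bs + c. Substituting each data point gives a linear system:
  4a - 2b + c = 26
  a - b + c = 7
  c = -2
Solving the system yields a = 5, b = -4, c = -2.
So q(s) = 5s^2 - 4s - 2.
Check: q(-1) = 7. ✓

q(s) = 5s^2 - 4s - 2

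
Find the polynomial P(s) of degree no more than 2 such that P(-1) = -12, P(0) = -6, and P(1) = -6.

Write P(s) = as^2 + bs + c. Substituting each data point gives a linear system:
  a - b + c = -12
  c = -6
  a + b + c = -6
Solving the system yields a = -3, b = 3, c = -6.
So P(s) = -3s^2 + 3s - 6.
Check: P(0) = -6. ✓

P(s) = -3s^2 + 3s - 6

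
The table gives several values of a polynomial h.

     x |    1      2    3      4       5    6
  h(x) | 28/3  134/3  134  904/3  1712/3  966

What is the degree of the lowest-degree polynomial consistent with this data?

3

Forward differences of the values at x = 1, 2, 3, 4, 5, 6:
  h  : 28/3  134/3  134  904/3  1712/3  966
  Δ  : 106/3  268/3  502/3  808/3  1186/3
  Δ^2: 54  78  102  126
  Δ^3: 24  24  24
  Δ^4: 0  0
  Δ^5: 0
The third differences are constant (24) and nonzero, while all higher differences vanish, so the minimal degree is 3.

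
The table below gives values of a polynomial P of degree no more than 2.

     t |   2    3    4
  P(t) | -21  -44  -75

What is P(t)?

Write P(t) = at^2 + bt + c. Substituting each data point gives a linear system:
  4a + 2b + c = -21
  9a + 3b + c = -44
  16a + 4b + c = -75
Solving the system yields a = -4, b = -3, c = 1.
So P(t) = -4t^2 - 3t + 1.
Check: P(4) = -75. ✓

P(t) = -4t^2 - 3t + 1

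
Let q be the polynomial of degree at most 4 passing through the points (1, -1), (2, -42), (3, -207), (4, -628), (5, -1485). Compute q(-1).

-3

Forward differences of the values at u = 1, 2, 3, 4, 5:
  q  : -1  -42  -207  -628  -1485
  Δ  : -41  -165  -421  -857
  Δ^2: -124  -256  -436
  Δ^3: -132  -180
  Δ^4: -48
The fourth differences are constant, confirming degree 4.
Interpolating (Newton forward form) and evaluating at u = -1 gives q(-1) = -3.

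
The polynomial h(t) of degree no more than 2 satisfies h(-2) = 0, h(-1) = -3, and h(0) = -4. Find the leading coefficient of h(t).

Write h(t) = at^2 + bt + c. Substituting each data point gives a linear system:
  4a - 2b + c = 0
  a - b + c = -3
  c = -4
Solving the system yields a = 1, b = 0, c = -4.
So h(t) = t^2 - 4.
The leading coefficient is 1.

1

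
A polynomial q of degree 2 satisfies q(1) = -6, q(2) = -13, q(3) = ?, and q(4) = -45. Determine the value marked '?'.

-26

The 3 known points determine the degree-2 polynomial uniquely.
Write q(u) = au^2 + bu + c. Substituting each data point gives a linear system:
  a + b + c = -6
  4a + 2b + c = -13
  16a + 4b + c = -45
Solving the system yields a = -3, b = 2, c = -5.
So q(u) = -3u^2 + 2u - 5.
Then q(3) = -26.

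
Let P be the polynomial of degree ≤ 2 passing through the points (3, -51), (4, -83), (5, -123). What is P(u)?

P(u) = -4u^2 - 4u - 3

Write P(u) = au^2 + bu + c. Substituting each data point gives a linear system:
  9a + 3b + c = -51
  16a + 4b + c = -83
  25a + 5b + c = -123
Solving the system yields a = -4, b = -4, c = -3.
So P(u) = -4u^2 - 4u - 3.
Check: P(3) = -51. ✓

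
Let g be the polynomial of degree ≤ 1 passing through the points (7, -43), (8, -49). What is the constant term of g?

Write g(x) = ax + b. Substituting each data point gives a linear system:
  7a + b = -43
  8a + b = -49
Solving the system yields a = -6, b = -1.
So g(x) = -6x - 1.
The constant term is -1.

-1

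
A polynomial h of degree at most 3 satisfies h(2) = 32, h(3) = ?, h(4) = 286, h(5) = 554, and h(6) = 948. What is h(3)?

The 4 known points determine the degree-3 polynomial uniquely.
Write h(t) = at^3 + bt^2 + ct + d. Substituting each data point gives a linear system:
  8a + 4b + 2c + d = 32
  64a + 16b + 4c + d = 286
  125a + 25b + 5c + d = 554
  216a + 36b + 6c + d = 948
Solving the system yields a = 4, b = 3, c = -3, d = -6.
So h(t) = 4t³ + 3t² - 3t - 6.
Then h(3) = 120.

120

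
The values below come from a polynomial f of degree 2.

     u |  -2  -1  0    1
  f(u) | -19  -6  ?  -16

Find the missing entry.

The 3 known points determine the degree-2 polynomial uniquely.
Write f(u) = au^2 + bu + c. Substituting each data point gives a linear system:
  4a - 2b + c = -19
  a - b + c = -6
  a + b + c = -16
Solving the system yields a = -6, b = -5, c = -5.
So f(u) = -6u^2 - 5u - 5.
Then f(0) = -5.

-5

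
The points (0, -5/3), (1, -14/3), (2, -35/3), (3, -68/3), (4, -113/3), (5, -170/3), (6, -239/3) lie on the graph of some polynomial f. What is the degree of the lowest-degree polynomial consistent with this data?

2

Forward differences of the values at x = 0, 1, 2, 3, 4, 5, 6:
  f  : -5/3  -14/3  -35/3  -68/3  -113/3  -170/3  -239/3
  Δ  : -3  -7  -11  -15  -19  -23
  Δ^2: -4  -4  -4  -4  -4
  Δ^3: 0  0  0  0
  Δ^4: 0  0  0
  Δ^5: 0  0
  Δ^6: 0
The second differences are constant (-4) and nonzero, while all higher differences vanish, so the minimal degree is 2.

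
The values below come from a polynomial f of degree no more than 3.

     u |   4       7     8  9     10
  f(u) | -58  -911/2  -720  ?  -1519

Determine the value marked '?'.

-2141/2

The 4 known points determine the degree-3 polynomial uniquely.
Write f(u) = au^3 + bu^2 + cu + d. Substituting each data point gives a linear system:
  64a + 16b + 4c + d = -58
  343a + 49b + 7c + d = -911/2
  512a + 64b + 8c + d = -720
  1000a + 100b + 10c + d = -1519
Solving the system yields a = -2, b = 5, c = -3/2, d = -4.
So f(u) = -2u^3 + 5u^2 - (3/2)u - 4.
Then f(9) = -2141/2.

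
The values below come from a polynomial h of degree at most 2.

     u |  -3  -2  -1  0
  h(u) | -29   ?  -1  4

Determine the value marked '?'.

The 3 known points determine the degree-2 polynomial uniquely.
Write h(u) = au^2 + bu + c. Substituting each data point gives a linear system:
  9a - 3b + c = -29
  a - b + c = -1
  c = 4
Solving the system yields a = -3, b = 2, c = 4.
So h(u) = -3u² + 2u + 4.
Then h(-2) = -12.

-12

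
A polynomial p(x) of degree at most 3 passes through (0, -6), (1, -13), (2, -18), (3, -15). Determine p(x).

p(x) = x^3 - 2x^2 - 6x - 6

Write p(x) = ax^3 + bx^2 + cx + d. Substituting each data point gives a linear system:
  d = -6
  a + b + c + d = -13
  8a + 4b + 2c + d = -18
  27a + 9b + 3c + d = -15
Solving the system yields a = 1, b = -2, c = -6, d = -6.
So p(x) = x^3 - 2x^2 - 6x - 6.
Check: p(3) = -15. ✓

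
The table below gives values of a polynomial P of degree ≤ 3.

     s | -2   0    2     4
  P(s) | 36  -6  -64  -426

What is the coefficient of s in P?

-1

Write P(s) = as^3 + bs^2 + cs + d. Substituting each data point gives a linear system:
  -8a + 4b - 2c + d = 36
  d = -6
  8a + 4b + 2c + d = -64
  64a + 16b + 4c + d = -426
Solving the system yields a = -6, b = -2, c = -1, d = -6.
So P(s) = -6s³ - 2s² - s - 6.
The coefficient of s is -1.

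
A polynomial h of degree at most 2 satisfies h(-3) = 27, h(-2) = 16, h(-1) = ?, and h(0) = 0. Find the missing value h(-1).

The 3 known points determine the degree-2 polynomial uniquely.
Write h(x) = ax^2 + bx + c. Substituting each data point gives a linear system:
  9a - 3b + c = 27
  4a - 2b + c = 16
  c = 0
Solving the system yields a = 1, b = -6, c = 0.
So h(x) = x^2 - 6x.
Then h(-1) = 7.

7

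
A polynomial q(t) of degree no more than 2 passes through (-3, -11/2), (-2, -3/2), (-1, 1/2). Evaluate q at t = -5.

-39/2

Using the Lagrange interpolation formula with nodes -3, -2, -1:
  L_0(t) = (t + 2)(t + 1) / 2
  L_1(t) = (t + 3)(t + 1) / -1
  L_2(t) = (t + 3)(t + 2) / 2
Then q(t) = -11/2·L_0(t) - 3/2·L_1(t) + 1/2·L_2(t).
Expanding and collecting terms gives q(t) = -t² - t + 1/2.
Evaluating at t = -5: q(-5) = -39/2.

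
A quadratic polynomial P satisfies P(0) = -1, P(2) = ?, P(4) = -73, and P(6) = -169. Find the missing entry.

The 3 known points determine the degree-2 polynomial uniquely.
Write P(x) = ax^2 + bx + c. Substituting each data point gives a linear system:
  c = -1
  16a + 4b + c = -73
  36a + 6b + c = -169
Solving the system yields a = -5, b = 2, c = -1.
So P(x) = -5x^2 + 2x - 1.
Then P(2) = -17.

-17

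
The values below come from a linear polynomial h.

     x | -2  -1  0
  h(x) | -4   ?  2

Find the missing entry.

The 2 known points determine the degree-1 polynomial uniquely.
Write h(x) = ax + b. Substituting each data point gives a linear system:
  -2a + b = -4
  b = 2
Solving the system yields a = 3, b = 2.
So h(x) = 3x + 2.
Then h(-1) = -1.

-1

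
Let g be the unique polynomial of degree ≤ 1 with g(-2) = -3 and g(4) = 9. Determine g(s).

g(s) = 2s + 1

Write g(s) = as + b. Substituting each data point gives a linear system:
  -2a + b = -3
  4a + b = 9
Solving the system yields a = 2, b = 1.
So g(s) = 2s + 1.
Check: g(4) = 9. ✓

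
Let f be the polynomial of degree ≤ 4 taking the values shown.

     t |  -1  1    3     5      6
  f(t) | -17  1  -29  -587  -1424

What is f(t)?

f(t) = -2t^4 + 6t^3 - 4t^2 + 3t - 2

Write f(t) = at^4 + bt^3 + ct^2 + dt + e. Substituting each data point gives a linear system:
  a - b + c - d + e = -17
  a + b + c + d + e = 1
  81a + 27b + 9c + 3d + e = -29
  625a + 125b + 25c + 5d + e = -587
  1296a + 216b + 36c + 6d + e = -1424
Solving the system yields a = -2, b = 6, c = -4, d = 3, e = -2.
So f(t) = -2t^4 + 6t^3 - 4t^2 + 3t - 2.
Check: f(1) = 1. ✓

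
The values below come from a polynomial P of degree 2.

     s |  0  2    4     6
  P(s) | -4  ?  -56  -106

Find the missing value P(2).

-22

On equispaced nodes a degree-2 polynomial has vanishing third forward difference, so
  - P(0) + 3·P(2) - 3·P(4) + P(6) = 0.
Substituting the known values and solving for P(2):
  3·P(2) = -66
  P(2) = -22.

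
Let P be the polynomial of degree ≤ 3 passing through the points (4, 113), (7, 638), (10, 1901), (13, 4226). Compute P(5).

Write P(n) = an^3 + bn^2 + cn + d. Substituting each data point gives a linear system:
  64a + 16b + 4c + d = 113
  343a + 49b + 7c + d = 638
  1000a + 100b + 10c + d = 1901
  2197a + 169b + 13c + d = 4226
Solving the system yields a = 2, b = -1, c = 0, d = 1.
So P(n) = 2n^3 - n^2 + 1.
Then P(5) = 226.

226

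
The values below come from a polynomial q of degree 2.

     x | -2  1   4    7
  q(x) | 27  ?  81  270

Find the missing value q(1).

The 3 known points determine the degree-2 polynomial uniquely.
Write q(x) = ax^2 + bx + c. Substituting each data point gives a linear system:
  4a - 2b + c = 27
  16a + 4b + c = 81
  49a + 7b + c = 270
Solving the system yields a = 6, b = -3, c = -3.
So q(x) = 6x² - 3x - 3.
Then q(1) = 0.

0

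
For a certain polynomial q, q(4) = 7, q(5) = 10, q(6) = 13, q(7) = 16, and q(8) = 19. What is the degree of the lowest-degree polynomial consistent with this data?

1

Forward differences of the values at x = 4, 5, 6, 7, 8:
  q  : 7  10  13  16  19
  Δ  : 3  3  3  3
  Δ^2: 0  0  0
  Δ^3: 0  0
  Δ^4: 0
The first differences are constant (3) and nonzero, while all higher differences vanish, so the minimal degree is 1.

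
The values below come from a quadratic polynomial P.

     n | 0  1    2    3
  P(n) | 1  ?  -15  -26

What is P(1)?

-6

On equispaced nodes a degree-2 polynomial has vanishing third forward difference, so
  - P(0) + 3·P(1) - 3·P(2) + P(3) = 0.
Substituting the known values and solving for P(1):
  3·P(1) = -18
  P(1) = -6.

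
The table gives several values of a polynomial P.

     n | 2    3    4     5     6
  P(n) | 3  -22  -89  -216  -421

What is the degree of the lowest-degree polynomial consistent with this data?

Forward differences of the values at n = 2, 3, 4, 5, 6:
  P  : 3  -22  -89  -216  -421
  Δ  : -25  -67  -127  -205
  Δ^2: -42  -60  -78
  Δ^3: -18  -18
  Δ^4: 0
The third differences are constant (-18) and nonzero, while all higher differences vanish, so the minimal degree is 3.

3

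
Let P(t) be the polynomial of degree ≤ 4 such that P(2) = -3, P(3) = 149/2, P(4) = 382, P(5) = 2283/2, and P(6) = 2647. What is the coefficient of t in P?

Write P(t) = at^4 + bt^3 + ct^2 + dt + e. Substituting each data point gives a linear system:
  16a + 8b + 4c + 2d + e = -3
  81a + 27b + 9c + 3d + e = 149/2
  256a + 64b + 16c + 4d + e = 382
  625a + 125b + 25c + 5d + e = 2283/2
  1296a + 216b + 36c + 6d + e = 2647
Solving the system yields a = 3, b = -5, c = -5, d = 5/2, e = 4.
So P(t) = 3t⁴ - 5t³ - 5t² + (5/2)t + 4.
The coefficient of t is 5/2.

5/2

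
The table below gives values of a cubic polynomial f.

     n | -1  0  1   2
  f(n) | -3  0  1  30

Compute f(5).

585

Forward differences of the values at n = -1, 0, 1, 2:
  f  : -3  0  1  30
  Δ  : 3  1  29
  Δ^2: -2  28
  Δ^3: 30
The third differences are constant, confirming degree 3.
Interpolating (Newton forward form) and evaluating at n = 5 gives f(5) = 585.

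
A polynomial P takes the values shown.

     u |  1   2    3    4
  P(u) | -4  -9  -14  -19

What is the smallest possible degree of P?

Forward differences of the values at u = 1, 2, 3, 4:
  P  : -4  -9  -14  -19
  Δ  : -5  -5  -5
  Δ^2: 0  0
  Δ^3: 0
The first differences are constant (-5) and nonzero, while all higher differences vanish, so the minimal degree is 1.

1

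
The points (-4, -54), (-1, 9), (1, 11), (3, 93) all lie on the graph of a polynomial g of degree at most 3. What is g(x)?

Using the Lagrange interpolation formula with nodes -4, -1, 1, 3:
  L_0(x) = (x + 1)(x - 1)(x - 3) / -105
  L_1(x) = (x + 4)(x - 1)(x - 3) / 24
  L_2(x) = (x + 4)(x + 1)(x - 3) / -20
  L_3(x) = (x + 4)(x + 1)(x - 1) / 56
Then g(x) = -54·L_0(x) + 9·L_1(x) + 11·L_2(x) + 93·L_3(x).
Expanding and collecting terms gives g(x) = 2x^3 + 4x^2 - x + 6.
Check: g(-4) = -54. ✓

g(x) = 2x^3 + 4x^2 - x + 6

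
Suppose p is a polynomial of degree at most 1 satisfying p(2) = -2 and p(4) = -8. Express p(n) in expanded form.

p(n) = -3n + 4

Using the Lagrange interpolation formula with nodes 2, 4:
  L_0(n) = (n - 4) / -2
  L_1(n) = (n - 2) / 2
Then p(n) = -2·L_0(n) - 8·L_1(n).
Expanding and collecting terms gives p(n) = -3n + 4.
Check: p(2) = -2. ✓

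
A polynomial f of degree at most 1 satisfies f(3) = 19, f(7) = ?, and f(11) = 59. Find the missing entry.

39

The 2 known points determine the degree-1 polynomial uniquely.
Write f(x) = ax + b. Substituting each data point gives a linear system:
  3a + b = 19
  11a + b = 59
Solving the system yields a = 5, b = 4.
So f(x) = 5x + 4.
Then f(7) = 39.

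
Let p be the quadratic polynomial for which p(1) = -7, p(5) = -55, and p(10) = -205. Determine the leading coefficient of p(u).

-2

Write p(u) = au^2 + bu + c. Substituting each data point gives a linear system:
  a + b + c = -7
  25a + 5b + c = -55
  100a + 10b + c = -205
Solving the system yields a = -2, b = 0, c = -5.
So p(u) = -2u^2 - 5.
The leading coefficient is -2.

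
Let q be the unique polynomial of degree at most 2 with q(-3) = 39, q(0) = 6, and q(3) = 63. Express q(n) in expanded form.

q(n) = 5n^2 + 4n + 6

Write q(n) = an^2 + bn + c. Substituting each data point gives a linear system:
  9a - 3b + c = 39
  c = 6
  9a + 3b + c = 63
Solving the system yields a = 5, b = 4, c = 6.
So q(n) = 5n^2 + 4n + 6.
Check: q(-3) = 39. ✓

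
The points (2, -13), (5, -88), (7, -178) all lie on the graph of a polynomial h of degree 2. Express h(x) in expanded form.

Write h(x) = ax^2 + bx + c. Substituting each data point gives a linear system:
  4a + 2b + c = -13
  25a + 5b + c = -88
  49a + 7b + c = -178
Solving the system yields a = -4, b = 3, c = -3.
So h(x) = -4x^2 + 3x - 3.
Check: h(2) = -13. ✓

h(x) = -4x^2 + 3x - 3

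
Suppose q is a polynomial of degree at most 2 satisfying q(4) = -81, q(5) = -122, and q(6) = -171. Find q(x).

q(x) = -4x^2 - 5x + 3

Using the Lagrange interpolation formula with nodes 4, 5, 6:
  L_0(x) = (x - 5)(x - 6) / 2
  L_1(x) = (x - 4)(x - 6) / -1
  L_2(x) = (x - 4)(x - 5) / 2
Then q(x) = -81·L_0(x) - 122·L_1(x) - 171·L_2(x).
Expanding and collecting terms gives q(x) = -4x^2 - 5x + 3.
Check: q(6) = -171. ✓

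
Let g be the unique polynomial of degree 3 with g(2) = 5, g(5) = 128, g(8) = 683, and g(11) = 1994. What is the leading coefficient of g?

2

Write g(x) = ax^3 + bx^2 + cx + d. Substituting each data point gives a linear system:
  8a + 4b + 2c + d = 5
  125a + 25b + 5c + d = 128
  512a + 64b + 8c + d = 683
  1331a + 121b + 11c + d = 1994
Solving the system yields a = 2, b = -6, c = 5, d = 3.
So g(x) = 2x^3 - 6x^2 + 5x + 3.
The leading coefficient is 2.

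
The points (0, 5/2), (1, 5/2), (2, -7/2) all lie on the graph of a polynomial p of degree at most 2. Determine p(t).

p(t) = -3t^2 + 3t + 5/2

Write p(t) = at^2 + bt + c. Substituting each data point gives a linear system:
  c = 5/2
  a + b + c = 5/2
  4a + 2b + c = -7/2
Solving the system yields a = -3, b = 3, c = 5/2.
So p(t) = -3t^2 + 3t + 5/2.
Check: p(2) = -7/2. ✓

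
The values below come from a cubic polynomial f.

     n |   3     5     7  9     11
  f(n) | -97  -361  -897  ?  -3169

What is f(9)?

On equispaced nodes a degree-3 polynomial has vanishing fourth forward difference, so
  f(3) - 4·f(5) + 6·f(7) - 4·f(9) + f(11) = 0.
Substituting the known values and solving for f(9):
  -4·f(9) = 7204
  f(9) = -1801.

-1801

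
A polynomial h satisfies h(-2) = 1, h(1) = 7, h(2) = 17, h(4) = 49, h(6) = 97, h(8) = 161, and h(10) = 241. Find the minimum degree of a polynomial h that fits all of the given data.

2

Divided differences on the nodes -2, 1, 2, 4, 6, 8, 10:
  order 0: 1  7  17  49  97  161  241
  order 1: 2  10  16  24  32  40
  order 2: 2  2  2  2  2
  order 3: 0  0  0  0
  order 4: 0  0  0
  order 5: 0  0
  order 6: 0
The order-2 divided differences are all 2 (nonzero) and every higher order vanishes, so the data lies on a polynomial of degree exactly 2.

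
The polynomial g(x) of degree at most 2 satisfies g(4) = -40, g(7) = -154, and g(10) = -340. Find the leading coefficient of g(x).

Write g(x) = ax^2 + bx + c. Substituting each data point gives a linear system:
  16a + 4b + c = -40
  49a + 7b + c = -154
  100a + 10b + c = -340
Solving the system yields a = -4, b = 6, c = 0.
So g(x) = -4x^2 + 6x.
The leading coefficient is -4.

-4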